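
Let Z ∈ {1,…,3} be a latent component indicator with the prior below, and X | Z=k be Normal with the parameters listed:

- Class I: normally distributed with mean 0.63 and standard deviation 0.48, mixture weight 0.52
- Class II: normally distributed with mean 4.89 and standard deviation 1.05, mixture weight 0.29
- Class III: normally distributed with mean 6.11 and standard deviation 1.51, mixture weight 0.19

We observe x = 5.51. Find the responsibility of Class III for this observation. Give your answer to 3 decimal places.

0.334

P(component k | x) = π_k·f_k(x) / marginal(x), where marginal(x) = Σ_j π_j·f_j(x).
Evaluate each component's likelihood at the observed value:
  f_I = 2.98599e-23
  f_II = 0.319161
  f_III = 0.244145
Weight by the priors:
  π_I·f_I = 0.52 × 2.98599e-23 = 1.55272e-23
  π_II·f_II = 0.29 × 0.319161 = 0.0925567
  π_III·f_III = 0.19 × 0.244145 = 0.0463876
Denominator: 1.55272e-23 + 0.0925567 + 0.0463876 = 0.138944
Responsibility of Class III: 0.0463876 / 0.138944 ≈ 0.334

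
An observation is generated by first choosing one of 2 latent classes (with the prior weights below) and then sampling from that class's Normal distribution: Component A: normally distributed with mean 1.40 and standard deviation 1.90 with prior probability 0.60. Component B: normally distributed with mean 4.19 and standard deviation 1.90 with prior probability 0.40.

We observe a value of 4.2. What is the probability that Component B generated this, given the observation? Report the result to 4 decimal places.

0.6638

Apply Bayes' rule: the posterior for each component is proportional to its prior times its likelihood at x.
Component likelihoods at x = 4.2:
  f_A = (1/(1.90·√(2π)))·exp(−(4.2−1.40)²/(2·1.90²)) = 0.209970·exp(-1.08587) = 0.0708872
  f_B = (1/(1.90·√(2π)))·exp(−(4.2−4.19)²/(2·1.90²)) = 0.209970·exp(-0.00001) = 0.209967
Multiply by the mixture weights:
  P(Z=A)·f_A = 0.60 × 0.0708872 = 0.0425323
  P(Z=B)·f_B = 0.40 × 0.209967 = 0.0839867
Sum: 0.0425323 + 0.0839867 = 0.126519
P(Component B | x) ≈ 0.6638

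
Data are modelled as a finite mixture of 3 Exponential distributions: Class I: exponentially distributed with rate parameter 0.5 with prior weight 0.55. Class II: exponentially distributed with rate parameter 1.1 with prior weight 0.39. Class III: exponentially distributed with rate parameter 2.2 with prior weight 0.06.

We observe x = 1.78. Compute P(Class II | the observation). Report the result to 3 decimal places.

0.344

P(component k | x) = w_k·f_k(x) / marginal(x), where marginal(x) = Σ_j w_j·f_j(x).
Exponential densities:
  L_I = 0.205328
  L_II = 0.155254
  L_III = 0.0438254
Multiply by the mixture weights:
  w_I·L_I = 0.55 × 0.205328 = 0.11293
  w_II·L_II = 0.39 × 0.155254 = 0.0605492
  w_III·L_III = 0.06 × 0.0438254 = 0.00262952
Normaliser: 0.11293 + 0.0605492 + 0.00262952 = 0.176109
P(Class II | the observation) = 0.0605492 / 0.176109 ≈ 0.344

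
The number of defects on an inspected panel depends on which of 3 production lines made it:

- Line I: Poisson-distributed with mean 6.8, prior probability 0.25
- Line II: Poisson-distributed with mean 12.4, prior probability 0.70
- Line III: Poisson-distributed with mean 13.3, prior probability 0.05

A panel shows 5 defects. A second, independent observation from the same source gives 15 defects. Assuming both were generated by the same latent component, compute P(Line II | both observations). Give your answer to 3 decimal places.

0.829

The responsibility of component k is π_k f_k(x) divided by Σ_j π_j f_j(x).
Since both observations come from the same component, the likelihood for component k is f_k(x₁)·f_k(x₂).
  p_I = [0.134946] × [0.00261777] = 0.000353258
  p_II = [0.0100618] × [0.079355] = 0.000798454
  p_III = [0.00580711] × [0.0922908] = 0.000535943
Weight by the priors:
  π_I·p_I = 0.25 × 0.000353258 = 8.83146e-05
  π_II·p_II = 0.70 × 0.000798454 = 0.000558918
  π_III·p_III = 0.05 × 0.000535943 = 2.67972e-05
Evidence: 8.83146e-05 + 0.000558918 + 2.67972e-05 = 0.000674029
P(Line II | x) ≈ 0.829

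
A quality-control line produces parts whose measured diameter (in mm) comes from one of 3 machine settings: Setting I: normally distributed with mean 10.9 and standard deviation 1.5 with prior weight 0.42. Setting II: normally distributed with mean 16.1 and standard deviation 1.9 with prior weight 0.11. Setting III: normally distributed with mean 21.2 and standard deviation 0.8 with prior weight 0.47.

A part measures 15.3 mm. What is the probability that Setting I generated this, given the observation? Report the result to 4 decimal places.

By Bayes' theorem, P(k | x) = P(Z=k) f_k(x) / Σ_j P(Z=j) f_j(x).
Component likelihoods at x = 15.3 mm:
  L_I = 0.0036007
  L_II = 0.192158
  L_III = 7.70985e-13
Unnormalised posteriors:
  P(Z=I)·L_I = 0.42 × 0.0036007 = 0.0015123
  P(Z=II)·L_II = 0.11 × 0.192158 = 0.0211374
  P(Z=III)·L_III = 0.47 × 7.70985e-13 = 3.62363e-13
Normaliser: 0.0015123 + 0.0211374 + 3.62363e-13 = 0.0226497
P(Setting I | the observation) ≈ 0.0668

0.0668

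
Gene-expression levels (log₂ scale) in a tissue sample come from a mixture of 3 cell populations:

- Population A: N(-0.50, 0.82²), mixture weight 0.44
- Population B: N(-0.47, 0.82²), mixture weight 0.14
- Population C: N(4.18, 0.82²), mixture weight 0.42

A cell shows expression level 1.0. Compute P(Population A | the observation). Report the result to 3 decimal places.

P(component k | x) = w_k·f_k(x) / marginal(x), where marginal(x) = Σ_j w_j·f_j(x).
Normal densities:
  L_A = 0.0913005
  L_B = 0.0975545
  L_C = 0.000263853
Prior × likelihood for each component:
  w_A·L_A = 0.44 × 0.0913005 = 0.0401722
  w_B·L_B = 0.14 × 0.0975545 = 0.0136576
  w_C·L_C = 0.42 × 0.000263853 = 0.000110818
Marginal: 0.0401722 + 0.0136576 + 0.000110818 = 0.0539407
Responsibility of Population A: 0.0401722 / 0.0539407 ≈ 0.745

0.745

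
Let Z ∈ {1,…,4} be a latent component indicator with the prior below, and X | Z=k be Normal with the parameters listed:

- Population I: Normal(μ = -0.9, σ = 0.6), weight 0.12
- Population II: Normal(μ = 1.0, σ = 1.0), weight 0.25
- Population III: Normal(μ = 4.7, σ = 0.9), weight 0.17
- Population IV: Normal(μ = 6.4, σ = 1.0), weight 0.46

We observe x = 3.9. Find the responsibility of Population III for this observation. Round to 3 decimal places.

P(component k | x) = w_k·f_k(x) / marginal(x), where marginal(x) = Σ_j w_j·f_j(x).
Normal densities:
  L_I = (1/(0.6·√(2π)))·exp(−(3.9−-0.9)²/(2·0.6²)) = 0.664904·exp(-32.00000) = 8.42045e-15
  L_II = (1/(1.0·√(2π)))·exp(−(3.9−1.0)²/(2·1.0²)) = 0.398942·exp(-4.20500) = 0.00595253
  L_III = (1/(0.9·√(2π)))·exp(−(3.9−4.7)²/(2·0.9²)) = 0.443269·exp(-0.39506) = 0.298603
  L_IV = (1/(1.0·√(2π)))·exp(−(3.9−6.4)²/(2·1.0²)) = 0.398942·exp(-3.12500) = 0.0175283
Multiply by the mixture weights:
  w_I·L_I = 0.12 × 8.42045e-15 = 1.01045e-15
  w_II·L_II = 0.25 × 0.00595253 = 0.00148813
  w_III·L_III = 0.17 × 0.298603 = 0.0507625
  w_IV·L_IV = 0.46 × 0.0175283 = 0.00806302
Marginal: 1.01045e-15 + 0.00148813 + 0.0507625 + 0.00806302 = 0.0603137
P(Population III | 3.9) ≈ 0.842

0.842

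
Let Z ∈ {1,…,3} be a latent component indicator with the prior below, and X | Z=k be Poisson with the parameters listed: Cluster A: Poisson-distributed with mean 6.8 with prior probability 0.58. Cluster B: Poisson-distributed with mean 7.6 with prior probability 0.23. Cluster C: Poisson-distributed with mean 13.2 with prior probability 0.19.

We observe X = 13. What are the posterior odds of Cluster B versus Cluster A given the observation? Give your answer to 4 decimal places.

0.7565

Only the two components matter; the odds are (π_i f_i(x)) / (π_j f_j(x)).
Component likelihoods at x = 13:
  p_A = e^(−6.8)·6.8^13/13! = 0.0118887
  p_B = e^(−7.6)·7.6^13/13! = 0.0226808
  p_C = e^(−13.2)·13.2^13/13! = 0.109773
0.00521658 / 0.00689543 ≈ 0.7565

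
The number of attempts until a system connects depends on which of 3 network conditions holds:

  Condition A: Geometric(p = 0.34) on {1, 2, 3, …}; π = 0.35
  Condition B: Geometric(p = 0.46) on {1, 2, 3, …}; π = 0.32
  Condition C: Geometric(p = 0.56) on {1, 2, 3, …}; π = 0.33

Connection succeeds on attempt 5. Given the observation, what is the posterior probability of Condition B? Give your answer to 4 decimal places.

0.2978

P(component k | x) = π_k·f_k(x) / marginal(x), where marginal(x) = Σ_j π_j·f_j(x).
Geometric probabilities:
  f_A = 0.0645141
  f_B = 0.0391141
  f_C = 0.0209893
Unnormalised posteriors:
  π_A·f_A = 0.35 × 0.0645141 = 0.0225799
  π_B·f_B = 0.32 × 0.0391141 = 0.0125165
  π_C·f_C = 0.33 × 0.0209893 = 0.00692648
Sum: 0.0225799 + 0.0125165 + 0.00692648 = 0.0420229
P(Condition B | 5) = 0.0125165 / 0.0420229 ≈ 0.2978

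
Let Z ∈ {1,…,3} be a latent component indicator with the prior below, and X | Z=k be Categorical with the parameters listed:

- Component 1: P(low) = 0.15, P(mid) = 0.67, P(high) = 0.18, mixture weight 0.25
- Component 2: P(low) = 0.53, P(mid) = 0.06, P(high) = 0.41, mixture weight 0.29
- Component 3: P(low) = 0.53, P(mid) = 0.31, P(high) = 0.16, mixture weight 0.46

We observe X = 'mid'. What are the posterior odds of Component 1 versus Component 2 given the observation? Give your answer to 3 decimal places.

9.626

Posterior odds = (P(Z=i) f_i(x)) / (P(Z=j) f_j(x)); the normalising sum cancels.
Component likelihoods at x = 'mid':
  f_1 = 0.67
  f_2 = 0.06
  f_3 = 0.31
Posterior odds = (P(Z=1)·f_1) / (P(Z=2)·f_2) = (0.25·0.67) / (0.29·0.06) = 0.1675 / 0.0174 ≈ 9.626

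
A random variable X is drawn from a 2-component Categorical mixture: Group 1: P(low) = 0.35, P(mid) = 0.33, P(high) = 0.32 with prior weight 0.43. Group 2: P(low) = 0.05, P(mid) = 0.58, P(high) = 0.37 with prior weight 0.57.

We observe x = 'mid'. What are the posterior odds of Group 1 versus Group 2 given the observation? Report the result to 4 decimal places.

The posterior odds equal the prior odds times the likelihood ratio: (π_i/π_j)·(f_i(x)/f_j(x)).
Evaluate each component's likelihood at the observed value:
  L_1 = P(mid | comp) = 0.33
  L_2 = P(mid | comp) = 0.58
Posterior odds = (π_1·L_1) / (π_2·L_2) = (0.43·0.33) / (0.57·0.58) = 0.1419 / 0.3306 ≈ 0.4292

0.4292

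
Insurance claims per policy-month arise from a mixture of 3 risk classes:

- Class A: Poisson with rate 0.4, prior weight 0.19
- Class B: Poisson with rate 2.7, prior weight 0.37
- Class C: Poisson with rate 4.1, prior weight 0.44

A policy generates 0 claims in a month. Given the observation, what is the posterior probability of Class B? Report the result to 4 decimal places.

P(component k | x) = π_k·f_k(x) / marginal(x), where marginal(x) = Σ_j π_j·f_j(x).
Poisson probabilities:
  f_A = 0.67032
  f_B = 0.0672055
  f_C = 0.0165727
Unnormalised posteriors:
  π_A·f_A = 0.19 × 0.67032 = 0.127361
  π_B·f_B = 0.37 × 0.0672055 = 0.024866
  π_C·f_C = 0.44 × 0.0165727 = 0.00729198
Denominator: 0.127361 + 0.024866 + 0.00729198 = 0.159519
P(Class B | 0 claims) ≈ 0.1559

0.1559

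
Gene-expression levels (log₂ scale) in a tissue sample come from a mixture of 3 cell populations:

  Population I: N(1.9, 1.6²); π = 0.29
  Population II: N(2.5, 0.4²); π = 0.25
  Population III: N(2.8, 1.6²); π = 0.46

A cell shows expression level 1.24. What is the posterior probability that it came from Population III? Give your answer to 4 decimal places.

P(component k | x) = P(Z=k)·f_k(x) / marginal(x), where marginal(x) = Σ_j P(Z=j)·f_j(x).
Normal densities:
  p_I = (1/(1.6·√(2π)))·exp(−(1.24−1.9)²/(2·1.6²)) = 0.249339·exp(-0.08508) = 0.229003
  p_II = (1/(0.4·√(2π)))·exp(−(1.24−2.5)²/(2·0.4²)) = 0.997356·exp(-4.96125) = 0.00698565
  p_III = (1/(1.6·√(2π)))·exp(−(1.24−2.8)²/(2·1.6²)) = 0.249339·exp(-0.47531) = 0.155012
Prior × likelihood for each component:
  P(Z=I)·p_I = 0.29 × 0.229003 = 0.0664109
  P(Z=II)·p_II = 0.25 × 0.00698565 = 0.00174641
  P(Z=III)·p_III = 0.46 × 0.155012 = 0.0713054
Denominator: 0.0664109 + 0.00174641 + 0.0713054 = 0.139463
P(Population III | 1.24) ≈ 0.5113

0.5113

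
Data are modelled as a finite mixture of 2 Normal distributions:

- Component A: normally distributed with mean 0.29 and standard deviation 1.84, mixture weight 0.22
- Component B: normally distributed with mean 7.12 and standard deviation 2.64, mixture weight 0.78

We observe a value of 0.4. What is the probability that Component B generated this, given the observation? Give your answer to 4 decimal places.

P(component k | x) = P(Z=k)·f_k(x) / marginal(x), where marginal(x) = Σ_j P(Z=j)·f_j(x).
Evaluate each component's likelihood at the observed value:
  p_A = (1/(1.84·√(2π)))·exp(−(0.4−0.29)²/(2·1.84²)) = 0.216816·exp(-0.00179) = 0.216429
  p_B = (1/(2.64·√(2π)))·exp(−(0.4−7.12)²/(2·2.64²)) = 0.151115·exp(-3.23967) = 0.00592019
Weight by the priors:
  P(Z=A)·p_A = 0.22 × 0.216429 = 0.0476145
  P(Z=B)·p_B = 0.78 × 0.00592019 = 0.00461775
Normaliser: 0.0476145 + 0.00461775 = 0.0522322
Responsibility of Component B: 0.00461775 / 0.0522322 ≈ 0.0884

0.0884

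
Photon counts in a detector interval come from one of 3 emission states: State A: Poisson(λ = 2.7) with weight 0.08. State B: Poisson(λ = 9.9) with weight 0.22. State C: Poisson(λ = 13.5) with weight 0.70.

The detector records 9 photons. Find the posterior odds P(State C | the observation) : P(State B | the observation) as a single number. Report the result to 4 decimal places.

Only the two components matter; the odds are (P(Z=i) f_i(x)) / (P(Z=j) f_j(x)).
Component likelihoods at x = 9 photons:
  L_A = 0.00141226
  L_B = 0.12631
  L_C = 0.0562685
Odds = (0.70/0.22) × (0.0562685/0.12631) = 3.18182 × 0.445479 ≈ 1.4174

1.4174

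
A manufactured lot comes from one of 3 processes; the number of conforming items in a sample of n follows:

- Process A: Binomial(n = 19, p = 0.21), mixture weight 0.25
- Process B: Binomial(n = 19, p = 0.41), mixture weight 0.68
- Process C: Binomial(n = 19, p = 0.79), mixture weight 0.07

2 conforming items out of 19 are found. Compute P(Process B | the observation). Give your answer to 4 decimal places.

0.0676

The responsibility of component k is π_k f_k(x) divided by Σ_j π_j f_j(x).
Evaluate each component's likelihood at the observed value:
  f_A = 0.137118
  f_B = 0.00365635
  f_C = 3.20611e-10
Multiply by the mixture weights:
  π_A·f_A = 0.25 × 0.137118 = 0.0342796
  π_B·f_B = 0.68 × 0.00365635 = 0.00248632
  π_C·f_C = 0.07 × 3.20611e-10 = 2.24428e-11
Marginal: 0.0342796 + 0.00248632 + 2.24428e-11 = 0.0367659
P(Process B | x) = 0.00248632 / 0.0367659 ≈ 0.0676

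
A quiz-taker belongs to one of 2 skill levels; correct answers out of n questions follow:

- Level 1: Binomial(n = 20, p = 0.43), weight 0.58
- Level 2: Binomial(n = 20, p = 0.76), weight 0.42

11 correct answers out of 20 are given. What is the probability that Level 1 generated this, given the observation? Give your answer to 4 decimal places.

0.8633

The responsibility of component k is π_k f_k(x) divided by Σ_j π_j f_j(x).
Component likelihoods at x = 11 correct answers out of 20:
  L_1 = 0.0991363
  L_2 = 0.0216799
Weight by the priors:
  π_1·L_1 = 0.58 × 0.0991363 = 0.057499
  π_2·L_2 = 0.42 × 0.0216799 = 0.00910554
Denominator: 0.057499 + 0.00910554 = 0.0666046
P(Level 1 | 11 correct answers out of 20) ≈ 0.8633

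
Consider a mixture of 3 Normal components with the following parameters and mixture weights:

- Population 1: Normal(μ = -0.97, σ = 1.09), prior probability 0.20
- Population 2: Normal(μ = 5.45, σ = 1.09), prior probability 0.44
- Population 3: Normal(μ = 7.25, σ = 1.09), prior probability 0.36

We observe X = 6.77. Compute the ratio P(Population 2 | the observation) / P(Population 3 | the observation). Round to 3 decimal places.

Posterior odds = (π_i f_i(x)) / (π_j f_j(x)); the normalising sum cancels.
Evaluate each component's likelihood at the observed value:
  L_1 = (1/(1.09·√(2π)))·exp(−(6.77−-0.97)²/(2·1.09²)) = 0.366002·exp(-25.21151) = 4.11398e-12
  L_2 = (1/(1.09·√(2π)))·exp(−(6.77−5.45)²/(2·1.09²)) = 0.366002·exp(-0.73327) = 0.175804
  L_3 = (1/(1.09·√(2π)))·exp(−(6.77−7.25)²/(2·1.09²)) = 0.366002·exp(-0.09696) = 0.33218
Odds = (0.44/0.36) × (0.175804/0.33218) = 1.22222 × 0.529242 ≈ 0.647

0.647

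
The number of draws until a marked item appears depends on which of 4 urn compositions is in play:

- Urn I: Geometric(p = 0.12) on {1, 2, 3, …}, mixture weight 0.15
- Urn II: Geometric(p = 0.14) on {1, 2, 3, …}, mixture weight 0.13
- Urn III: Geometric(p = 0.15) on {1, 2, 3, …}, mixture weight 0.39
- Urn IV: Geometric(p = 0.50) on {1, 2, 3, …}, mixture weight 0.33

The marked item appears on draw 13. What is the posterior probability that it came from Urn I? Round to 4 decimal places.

Apply Bayes' rule: the posterior for each component is proportional to its prior times its likelihood at x.
Component likelihoods at x = 13:
  f_I = 0.0258805
  f_II = 0.0229145
  f_III = 0.0213363
  f_IV = 0.00012207
Multiply by the mixture weights:
  π_I·f_I = 0.15 × 0.0258805 = 0.00388208
  π_II·f_II = 0.13 × 0.0229145 = 0.00297888
  π_III·f_III = 0.39 × 0.0213363 = 0.00832114
  π_IV·f_IV = 0.33 × 0.00012207 = 4.02832e-05
Marginal: 0.00388208 + 0.00297888 + 0.00832114 + 4.02832e-05 = 0.0152224
Responsibility of Urn I: 0.00388208 / 0.0152224 ≈ 0.2550

0.2550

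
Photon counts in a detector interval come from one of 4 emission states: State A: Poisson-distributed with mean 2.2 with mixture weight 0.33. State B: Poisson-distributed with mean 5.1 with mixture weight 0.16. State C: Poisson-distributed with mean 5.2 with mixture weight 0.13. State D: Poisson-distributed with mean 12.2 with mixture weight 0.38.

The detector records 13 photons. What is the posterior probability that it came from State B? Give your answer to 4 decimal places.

0.0060

Posterior ∝ prior × likelihood, so P(k | x) ∝ π_k f_k(x); normalise over all components.
Component likelihoods at x = 13 photons:
  L_A = e^(−2.2)·2.2^13/13! = 5.0323e-07
  L_B = e^(−5.1)·5.1^13/13! = 0.00154607
  L_C = e^(−5.2)·5.2^13/13! = 0.00180066
  L_D = e^(−12.2)·12.2^13/13! = 0.107153
Multiply by the mixture weights:
  π_A·L_A = 0.33 × 5.0323e-07 = 1.66066e-07
  π_B·L_B = 0.16 × 0.00154607 = 0.000247372
  π_C·L_C = 0.13 × 0.00180066 = 0.000234086
  π_D·L_D = 0.38 × 0.107153 = 0.0407182
Sum: 1.66066e-07 + 0.000247372 + 0.000234086 + 0.0407182 = 0.0411998
Responsibility of State B: 0.000247372 / 0.0411998 ≈ 0.0060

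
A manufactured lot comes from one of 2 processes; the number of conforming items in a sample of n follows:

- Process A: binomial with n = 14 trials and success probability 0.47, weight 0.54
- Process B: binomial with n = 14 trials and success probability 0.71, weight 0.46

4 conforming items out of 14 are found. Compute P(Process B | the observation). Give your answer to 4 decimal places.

P(component k | x) = π_k·f_k(x) / marginal(x), where marginal(x) = Σ_j π_j·f_j(x).
Component likelihoods at x = 4 conforming items out of 14:
  p_A = C(14,4)·0.47^4·0.53^10 = 1001·0.0487968·0.00174887 = 0.0854248
  p_B = C(14,4)·0.71^4·0.29^10 = 1001·0.254117·4.20707e-06 = 0.00107016
Prior × likelihood for each component:
  π_A·p_A = 0.54 × 0.0854248 = 0.0461294
  π_B·p_B = 0.46 × 0.00107016 = 0.000492272
Evidence: 0.0461294 + 0.000492272 = 0.0466217
So the posterior for Process B is 0.000492272 / 0.0466217 ≈ 0.0106.

0.0106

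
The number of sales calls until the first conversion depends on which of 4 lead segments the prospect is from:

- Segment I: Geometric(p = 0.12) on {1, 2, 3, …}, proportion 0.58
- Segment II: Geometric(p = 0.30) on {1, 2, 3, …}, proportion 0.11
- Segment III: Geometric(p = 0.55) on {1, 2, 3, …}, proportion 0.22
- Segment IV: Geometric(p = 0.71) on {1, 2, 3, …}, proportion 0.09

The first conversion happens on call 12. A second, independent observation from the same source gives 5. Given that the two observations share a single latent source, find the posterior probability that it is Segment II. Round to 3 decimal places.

P(component k | x) = π_k·f_k(x) / marginal(x), where marginal(x) = Σ_j π_j·f_j(x).
Since both observations come from the same component, the likelihood for component k is f_k(x₁)·f_k(x₂).
  p_I = [0.12·(1−0.12)^11 = 0.12·0.245081 = 0.0294097] × [0.0719634] = 0.00211642
  p_II = [0.30·(1−0.30)^11 = 0.30·0.0197733 = 0.00593198] × [0.07203] = 0.000427281
  p_III = [0.55·(1−0.55)^11 = 0.55·0.000153228 = 8.42753e-05] × [0.0225534] = 1.9007e-06
  p_IV = [0.71·(1−0.71)^11 = 0.71·1.22005e-06 = 8.66236e-07] × [0.0050217] = 4.34997e-09
Unnormalised posteriors:
  π_I·p_I = 0.58 × 0.00211642 = 0.00122753
  π_II·p_II = 0.11 × 0.000427281 = 4.70009e-05
  π_III·p_III = 0.22 × 1.9007e-06 = 4.18154e-07
  π_IV·p_IV = 0.09 × 4.34997e-09 = 3.91498e-10
Denominator: 0.00122753 + 4.70009e-05 + 4.18154e-07 + 3.91498e-10 = 0.00127495
So the posterior for Segment II is 4.70009e-05 / 0.00127495 ≈ 0.037.

0.037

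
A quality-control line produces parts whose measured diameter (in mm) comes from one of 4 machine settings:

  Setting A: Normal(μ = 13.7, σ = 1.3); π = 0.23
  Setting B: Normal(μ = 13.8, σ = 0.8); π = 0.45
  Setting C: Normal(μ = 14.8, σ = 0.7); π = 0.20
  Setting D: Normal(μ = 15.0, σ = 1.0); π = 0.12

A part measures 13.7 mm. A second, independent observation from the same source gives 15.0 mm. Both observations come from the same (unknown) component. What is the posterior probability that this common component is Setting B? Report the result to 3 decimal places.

0.477

By Bayes' theorem, P(k | x) = π_k f_k(x) / Σ_j π_j f_j(x).
Since both observations come from the same component, the likelihood for component k is f_k(x₁)·f_k(x₂).
  f_A = [0.306879] × [0.186131] = 0.0571197
  f_B = [0.494797] × [0.161897] = 0.0801062
  f_C = [0.165803] × [0.547124] = 0.0907146
  f_D = [0.171369] × [0.398942] = 0.0683662
Weight by the priors:
  π_A·f_A = 0.23 × 0.0571197 = 0.0131375
  π_B·f_B = 0.45 × 0.0801062 = 0.0360478
  π_C·f_C = 0.20 × 0.0907146 = 0.0181429
  π_D·f_D = 0.12 × 0.0683662 = 0.00820394
Sum: 0.0131375 + 0.0360478 + 0.0181429 + 0.00820394 = 0.0755322
So the posterior for Setting B is 0.0360478 / 0.0755322 ≈ 0.477.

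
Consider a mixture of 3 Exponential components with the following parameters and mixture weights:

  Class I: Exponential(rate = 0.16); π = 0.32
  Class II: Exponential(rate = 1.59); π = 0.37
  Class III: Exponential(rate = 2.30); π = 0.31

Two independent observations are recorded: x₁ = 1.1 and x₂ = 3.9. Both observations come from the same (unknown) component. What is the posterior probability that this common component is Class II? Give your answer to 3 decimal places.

0.082

The responsibility of component k is π_k f_k(x) divided by Σ_j π_j f_j(x).
Since both observations come from the same component, the likelihood for component k is f_k(x₁)·f_k(x₂).
  p_I = [0.134179] × [0.0857275] = 0.0115028
  p_II = [0.276577] × [0.00322357] = 0.000891565
  p_III = [0.183216] × [0.000292487] = 5.35882e-05
Multiply by the mixture weights:
  π_I·p_I = 0.32 × 0.0115028 = 0.0036809
  π_II·p_II = 0.37 × 0.000891565 = 0.000329879
  π_III·p_III = 0.31 × 5.35882e-05 = 1.66123e-05
Sum: 0.0036809 + 0.000329879 + 1.66123e-05 = 0.00402739
So the posterior for Class II is 0.000329879 / 0.00402739 ≈ 0.082.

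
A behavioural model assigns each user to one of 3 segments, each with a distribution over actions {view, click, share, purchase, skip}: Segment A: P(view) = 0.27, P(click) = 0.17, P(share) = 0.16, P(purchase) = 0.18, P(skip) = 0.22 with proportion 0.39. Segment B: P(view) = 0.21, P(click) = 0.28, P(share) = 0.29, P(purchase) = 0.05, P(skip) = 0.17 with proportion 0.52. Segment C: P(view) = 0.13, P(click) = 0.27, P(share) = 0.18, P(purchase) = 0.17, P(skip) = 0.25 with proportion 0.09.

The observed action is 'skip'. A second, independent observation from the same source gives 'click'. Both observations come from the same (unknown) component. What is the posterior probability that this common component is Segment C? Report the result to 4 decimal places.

By Bayes' theorem, P(k | x) = P(Z=k) f_k(x) / Σ_j P(Z=j) f_j(x).
Since both observations come from the same component, the likelihood for component k is f_k(x₁)·f_k(x₂).
  L_A = [0.22] × [0.17] = 0.0374
  L_B = [0.17] × [0.28] = 0.0476
  L_C = [0.25] × [0.27] = 0.0675
Weight by the priors:
  P(Z=A)·L_A = 0.39 × 0.0374 = 0.014586
  P(Z=B)·L_B = 0.52 × 0.0476 = 0.024752
  P(Z=C)·L_C = 0.09 × 0.0675 = 0.006075
Denominator: 0.014586 + 0.024752 + 0.006075 = 0.045413
P(Segment C | data) ≈ 0.1338

0.1338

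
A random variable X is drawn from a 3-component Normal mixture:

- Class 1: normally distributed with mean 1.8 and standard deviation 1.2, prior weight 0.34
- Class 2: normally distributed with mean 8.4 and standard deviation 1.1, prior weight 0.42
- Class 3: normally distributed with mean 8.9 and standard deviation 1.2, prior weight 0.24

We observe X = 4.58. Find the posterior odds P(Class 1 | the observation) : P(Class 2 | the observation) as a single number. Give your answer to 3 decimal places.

21.076

Posterior odds = (P(Z=i) f_i(x)) / (P(Z=j) f_j(x)); the normalising sum cancels.
Evaluate each component's likelihood at the observed value:
  p_1 = 0.0227149
  p_2 = 0.000872484
  p_3 = 0.000509918
0.00772308 / 0.000366443 ≈ 21.076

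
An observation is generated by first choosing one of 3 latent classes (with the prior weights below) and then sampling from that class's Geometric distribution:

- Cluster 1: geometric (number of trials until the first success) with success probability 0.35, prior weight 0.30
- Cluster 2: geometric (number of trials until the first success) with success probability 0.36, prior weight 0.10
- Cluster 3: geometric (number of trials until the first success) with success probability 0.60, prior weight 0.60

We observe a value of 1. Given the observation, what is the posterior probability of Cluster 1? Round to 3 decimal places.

0.210

By Bayes' theorem, P(k | x) = P(Z=k) f_k(x) / Σ_j P(Z=j) f_j(x).
Evaluate each component's likelihood at the observed value:
  p_1 = 0.35·(1−0.35)^0 = 0.35·1 = 0.35
  p_2 = 0.36·(1−0.36)^0 = 0.36·1 = 0.36
  p_3 = 0.60·(1−0.60)^0 = 0.60·1 = 0.6
Weight by the priors:
  P(Z=1)·p_1 = 0.30 × 0.35 = 0.105
  P(Z=2)·p_2 = 0.10 × 0.36 = 0.036
  P(Z=3)·p_3 = 0.60 × 0.6 = 0.36
Marginal: 0.105 + 0.036 + 0.36 = 0.501
Responsibility of Cluster 1: 0.105 / 0.501 ≈ 0.210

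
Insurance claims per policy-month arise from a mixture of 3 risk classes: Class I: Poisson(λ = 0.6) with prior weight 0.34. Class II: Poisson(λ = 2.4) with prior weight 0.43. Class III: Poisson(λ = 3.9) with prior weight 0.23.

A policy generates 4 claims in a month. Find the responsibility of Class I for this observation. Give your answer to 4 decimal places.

By Bayes' theorem, P(k | x) = w_k f_k(x) / Σ_j w_j f_j(x).
Poisson probabilities:
  p_I = e^(−0.6)·0.6^4/4! = 0.00296358
  p_II = e^(−2.4)·2.4^4/4! = 0.125408
  p_III = e^(−3.9)·3.9^4/4! = 0.195119
Unnormalised posteriors:
  w_I·p_I = 0.34 × 0.00296358 = 0.00100762
  w_II·p_II = 0.43 × 0.125408 = 0.0539257
  w_III·p_III = 0.23 × 0.195119 = 0.0448773
Sum: 0.00100762 + 0.0539257 + 0.0448773 = 0.0998106
So the posterior for Class I is 0.00100762 / 0.0998106 ≈ 0.0101.

0.0101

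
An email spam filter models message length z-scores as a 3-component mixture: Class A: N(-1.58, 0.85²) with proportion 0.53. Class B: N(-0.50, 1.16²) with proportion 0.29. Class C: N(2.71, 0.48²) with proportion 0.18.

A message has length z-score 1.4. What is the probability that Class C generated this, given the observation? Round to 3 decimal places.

0.119

P(component k | x) = π_k·f_k(x) / marginal(x), where marginal(x) = Σ_j π_j·f_j(x).
Component likelihoods at x = 1.4:
  f_A = (1/(0.85·√(2π)))·exp(−(1.4−-1.58)²/(2·0.85²)) = 0.469344·exp(-6.14561) = 0.00100575
  f_B = (1/(1.16·√(2π)))·exp(−(1.4−-0.50)²/(2·1.16²)) = 0.343916·exp(-1.34141) = 0.0899261
  f_C = (1/(0.48·√(2π)))·exp(−(1.4−2.71)²/(2·0.48²)) = 0.831130·exp(-3.72418) = 0.0200576
Unnormalised posteriors:
  π_A·f_A = 0.53 × 0.00100575 = 0.000533046
  π_B·f_B = 0.29 × 0.0899261 = 0.0260786
  π_C·f_C = 0.18 × 0.0200576 = 0.00361038
Denominator: 0.000533046 + 0.0260786 + 0.00361038 = 0.030222
P(Class C | x) ≈ 0.119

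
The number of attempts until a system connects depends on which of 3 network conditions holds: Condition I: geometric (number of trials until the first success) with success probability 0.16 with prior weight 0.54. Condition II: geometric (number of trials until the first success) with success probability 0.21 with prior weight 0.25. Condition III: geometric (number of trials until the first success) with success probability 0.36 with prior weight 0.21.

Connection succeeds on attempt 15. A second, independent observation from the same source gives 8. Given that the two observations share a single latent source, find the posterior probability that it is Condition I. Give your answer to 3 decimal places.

By Bayes' theorem, P(k | x) = P(Z=k) f_k(x) / Σ_j P(Z=j) f_j(x).
Since both observations come from the same component, the likelihood for component k is f_k(x₁)·f_k(x₂).
  L_I = [0.16·(1−0.16)^14 = 0.16·0.0870783 = 0.0139325] × [0.0472145] = 0.000657817
  L_II = [0.21·(1−0.21)^14 = 0.21·0.036879 = 0.00774459] × [0.0403282] = 0.000312326
  L_III = [0.36·(1−0.36)^14 = 0.36·0.00193428 = 0.000696341] × [0.015833] = 1.10251e-05
Unnormalised posteriors:
  P(Z=I)·L_I = 0.54 × 0.000657817 = 0.000355221
  P(Z=II)·L_II = 0.25 × 0.000312326 = 7.80814e-05
  P(Z=III)·L_III = 0.21 × 1.10251e-05 = 2.31528e-06
Marginal: 0.000355221 + 7.80814e-05 + 2.31528e-06 = 0.000435618
Responsibility of Condition I: 0.000355221 / 0.000435618 ≈ 0.815

0.815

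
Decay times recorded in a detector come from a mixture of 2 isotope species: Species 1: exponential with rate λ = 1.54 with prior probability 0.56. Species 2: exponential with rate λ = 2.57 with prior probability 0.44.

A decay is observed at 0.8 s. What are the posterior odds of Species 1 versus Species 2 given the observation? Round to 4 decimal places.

1.7385

Since P(k|x) ∝ π_k f_k(x), the posterior odds are π_i f_i(x) / (π_j f_j(x)).
Evaluate each component's likelihood at the observed value:
  p_1 = 1.54·e^(−1.54·0.8) = 1.54·e^(−1.2320) = 0.449231
  p_2 = 2.57·e^(−2.57·0.8) = 2.57·e^(−2.0560) = 0.32887
0.251569 / 0.144703 ≈ 1.7385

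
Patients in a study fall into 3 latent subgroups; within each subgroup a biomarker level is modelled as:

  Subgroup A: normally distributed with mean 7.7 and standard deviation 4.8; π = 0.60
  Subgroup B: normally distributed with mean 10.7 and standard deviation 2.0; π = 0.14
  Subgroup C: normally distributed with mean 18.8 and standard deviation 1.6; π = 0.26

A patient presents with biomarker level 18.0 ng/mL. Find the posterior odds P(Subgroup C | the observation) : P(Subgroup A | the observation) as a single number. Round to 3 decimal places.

The posterior odds equal the prior odds times the likelihood ratio: (π_i/π_j)·(f_i(x)/f_j(x)).
Normal densities:
  p_A = (1/(4.8·√(2π)))·exp(−(18.0−7.7)²/(2·4.8²)) = 0.083113·exp(-2.30230) = 0.00831366
  p_B = (1/(2.0·√(2π)))·exp(−(18.0−10.7)²/(2·2.0²)) = 0.199471·exp(-6.66125) = 0.000255232
  p_C = (1/(1.6·√(2π)))·exp(−(18.0−18.8)²/(2·1.6²)) = 0.249339·exp(-0.12500) = 0.220041
Posterior odds = (π_C·p_C) / (π_A·p_A) = (0.26·0.220041) / (0.60·0.00831366) = 0.0572106 / 0.0049882 ≈ 11.469

11.469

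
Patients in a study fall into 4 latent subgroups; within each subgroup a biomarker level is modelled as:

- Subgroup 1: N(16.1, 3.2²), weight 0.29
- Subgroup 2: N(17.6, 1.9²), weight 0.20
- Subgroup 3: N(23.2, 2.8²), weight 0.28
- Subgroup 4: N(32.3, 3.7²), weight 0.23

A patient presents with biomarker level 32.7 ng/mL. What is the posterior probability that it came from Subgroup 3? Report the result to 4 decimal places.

0.0051

The responsibility of component k is π_k f_k(x) divided by Σ_j π_j f_j(x).
Component likelihoods at x = 32.7 ng/mL:
  p_1 = 1.7877e-07
  p_2 = 4.04569e-15
  p_3 = 0.000450885
  p_4 = 0.107194
Unnormalised posteriors:
  π_1·p_1 = 0.29 × 1.7877e-07 = 5.18432e-08
  π_2·p_2 = 0.20 × 4.04569e-15 = 8.09138e-16
  π_3·p_3 = 0.28 × 0.000450885 = 0.000126248
  π_4·p_4 = 0.23 × 0.107194 = 0.0246546
Evidence: 5.18432e-08 + 8.09138e-16 + 0.000126248 + 0.0246546 = 0.0247809
So the posterior for Subgroup 3 is 0.000126248 / 0.0247809 ≈ 0.0051.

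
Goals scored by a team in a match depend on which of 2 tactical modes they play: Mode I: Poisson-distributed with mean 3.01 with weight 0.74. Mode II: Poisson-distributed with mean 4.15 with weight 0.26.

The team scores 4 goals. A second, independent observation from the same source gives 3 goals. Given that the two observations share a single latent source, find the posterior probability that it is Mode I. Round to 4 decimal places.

By Bayes' theorem, P(k | x) = w_k f_k(x) / Σ_j w_j f_j(x).
Since both observations come from the same component, the likelihood for component k is f_k(x₁)·f_k(x₂).
  f_I = [e^(−3.01)·3.01^4/4! = 0.168589] × [0.224038] = 0.0377703
  f_II = [e^(−4.15)·4.15^4/4! = 0.194831] × [0.187789] = 0.0365873
Prior × likelihood for each component:
  w_I·f_I = 0.74 × 0.0377703 = 0.02795
  w_II·f_II = 0.26 × 0.0365873 = 0.00951269
Evidence: 0.02795 + 0.00951269 = 0.0374627
Responsibility of Mode I: 0.02795 / 0.0374627 ≈ 0.7461

0.7461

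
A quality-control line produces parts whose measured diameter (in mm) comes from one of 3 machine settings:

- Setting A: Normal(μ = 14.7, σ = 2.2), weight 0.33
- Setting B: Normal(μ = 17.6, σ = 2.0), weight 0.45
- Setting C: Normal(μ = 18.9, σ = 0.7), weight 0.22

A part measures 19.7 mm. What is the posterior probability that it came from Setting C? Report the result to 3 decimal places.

Posterior ∝ prior × likelihood, so P(k | x) ∝ π_k f_k(x); normalise over all components.
Component likelihoods at x = 19.7 mm:
  p_A = (1/(2.2·√(2π)))·exp(−(19.7−14.7)²/(2·2.2²)) = 0.181337·exp(-2.58264) = 0.0137044
  p_B = (1/(2.0·√(2π)))·exp(−(19.7−17.6)²/(2·2.0²)) = 0.199471·exp(-0.55125) = 0.114941
  p_C = (1/(0.7·√(2π)))·exp(−(19.7−18.9)²/(2·0.7²)) = 0.569918·exp(-0.65306) = 0.296614
Weight by the priors:
  π_A·p_A = 0.33 × 0.0137044 = 0.00452244
  π_B·p_B = 0.45 × 0.114941 = 0.0517235
  π_C·p_C = 0.22 × 0.296614 = 0.065255
Denominator: 0.00452244 + 0.0517235 + 0.065255 = 0.121501
Responsibility of Setting C: 0.065255 / 0.121501 ≈ 0.537

0.537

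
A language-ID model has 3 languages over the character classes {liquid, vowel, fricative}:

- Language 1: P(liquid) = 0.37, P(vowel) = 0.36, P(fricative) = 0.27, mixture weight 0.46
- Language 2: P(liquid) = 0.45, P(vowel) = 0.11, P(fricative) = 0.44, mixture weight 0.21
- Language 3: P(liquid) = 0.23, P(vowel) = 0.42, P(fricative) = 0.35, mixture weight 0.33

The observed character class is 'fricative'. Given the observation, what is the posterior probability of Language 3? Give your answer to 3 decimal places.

P(component k | x) = w_k·f_k(x) / marginal(x), where marginal(x) = Σ_j w_j·f_j(x).
Evaluate each component's likelihood at the observed value:
  L_1 = P(fricative | comp) = 0.27
  L_2 = P(fricative | comp) = 0.44
  L_3 = P(fricative | comp) = 0.35
Prior × likelihood for each component:
  w_1·L_1 = 0.46 × 0.27 = 0.1242
  w_2·L_2 = 0.21 × 0.44 = 0.0924
  w_3·L_3 = 0.33 × 0.35 = 0.1155
Marginal: 0.1242 + 0.0924 + 0.1155 = 0.3321
P(Language 3 | x) ≈ 0.348

0.348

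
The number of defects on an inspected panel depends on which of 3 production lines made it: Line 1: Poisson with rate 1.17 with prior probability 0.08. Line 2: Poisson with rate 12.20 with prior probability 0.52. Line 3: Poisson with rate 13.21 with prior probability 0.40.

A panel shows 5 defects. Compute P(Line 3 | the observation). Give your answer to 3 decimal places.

By Bayes' theorem, P(k | x) = P(Z=k) f_k(x) / Σ_j P(Z=j) f_j(x).
Component likelihoods at x = 5 defects:
  L_1 = e^(−1.17)·1.17^5/5! = 0.00567053
  L_2 = e^(−12.20)·12.20^5/5! = 0.0113299
  L_3 = e^(−13.21)·13.21^5/5! = 0.0061419
Multiply by the mixture weights:
  P(Z=1)·L_1 = 0.08 × 0.00567053 = 0.000453642
  P(Z=2)·L_2 = 0.52 × 0.0113299 = 0.00589154
  P(Z=3)·L_3 = 0.40 × 0.0061419 = 0.00245676
Denominator: 0.000453642 + 0.00589154 + 0.00245676 = 0.00880194
Responsibility of Line 3: 0.00245676 / 0.00880194 ≈ 0.279

0.279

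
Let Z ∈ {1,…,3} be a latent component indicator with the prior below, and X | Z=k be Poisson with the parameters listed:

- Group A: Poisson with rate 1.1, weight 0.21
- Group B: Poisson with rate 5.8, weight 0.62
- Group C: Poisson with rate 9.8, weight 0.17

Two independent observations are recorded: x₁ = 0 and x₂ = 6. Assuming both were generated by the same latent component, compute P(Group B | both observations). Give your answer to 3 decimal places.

The responsibility of component k is π_k f_k(x) divided by Σ_j π_j f_j(x).
Since both observations come from the same component, the likelihood for component k is f_k(x₁)·f_k(x₂).
  f_A = [0.332871] × [0.00081903] = 0.000272631
  f_B = [0.00302755] × [0.160076] = 0.00048464
  f_C = [5.54516e-05] × [0.0682241] = 3.78314e-06
Weight by the priors:
  π_A·f_A = 0.21 × 0.000272631 = 5.72526e-05
  π_B·f_B = 0.62 × 0.00048464 = 0.000300477
  π_C·f_C = 0.17 × 3.78314e-06 = 6.43133e-07
Sum: 5.72526e-05 + 0.000300477 + 6.43133e-07 = 0.000358373
Responsibility of Group B: 0.000300477 / 0.000358373 ≈ 0.838

0.838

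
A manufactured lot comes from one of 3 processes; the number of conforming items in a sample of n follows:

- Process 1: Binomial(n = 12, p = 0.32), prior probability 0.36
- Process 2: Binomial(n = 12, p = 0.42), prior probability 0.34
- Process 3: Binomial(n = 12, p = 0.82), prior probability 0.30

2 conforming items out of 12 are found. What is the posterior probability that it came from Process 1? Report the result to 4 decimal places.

P(component k | x) = w_k·f_k(x) / marginal(x), where marginal(x) = Σ_j w_j·f_j(x).
Binomial probabilities:
  f_1 = C(12,2)·0.32^2·0.68^10 = 66·0.1024·0.0211392 = 0.142867
  f_2 = C(12,2)·0.42^2·0.58^10 = 66·0.1764·0.00430804 = 0.0501559
  f_3 = C(12,2)·0.82^2·0.18^10 = 66·0.6724·3.57047e-08 = 1.58452e-06
Multiply by the mixture weights:
  w_1·f_1 = 0.36 × 0.142867 = 0.0514322
  w_2·f_2 = 0.34 × 0.0501559 = 0.017053
  w_3·f_3 = 0.30 × 1.58452e-06 = 4.75355e-07
Denominator: 0.0514322 + 0.017053 + 4.75355e-07 = 0.0684857
P(Process 1 | x) ≈ 0.7510

0.7510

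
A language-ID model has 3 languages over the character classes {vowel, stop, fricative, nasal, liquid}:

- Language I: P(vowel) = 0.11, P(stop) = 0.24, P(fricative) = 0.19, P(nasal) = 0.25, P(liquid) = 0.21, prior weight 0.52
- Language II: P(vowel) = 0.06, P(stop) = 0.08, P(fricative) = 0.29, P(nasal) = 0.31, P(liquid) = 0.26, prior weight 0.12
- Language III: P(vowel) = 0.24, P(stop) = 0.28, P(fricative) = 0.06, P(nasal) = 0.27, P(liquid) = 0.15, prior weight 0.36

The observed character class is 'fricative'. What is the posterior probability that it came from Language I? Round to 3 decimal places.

0.637

Apply Bayes' rule: the posterior for each component is proportional to its prior times its likelihood at x.
Categorical probabilities:
  L_I = 0.19
  L_II = 0.29
  L_III = 0.06
Weight by the priors:
  P(Z=I)·L_I = 0.52 × 0.19 = 0.0988
  P(Z=II)·L_II = 0.12 × 0.29 = 0.0348
  P(Z=III)·L_III = 0.36 × 0.06 = 0.0216
Denominator: 0.0988 + 0.0348 + 0.0216 = 0.1552
P(Language I | data) = 0.0988 / 0.1552 ≈ 0.637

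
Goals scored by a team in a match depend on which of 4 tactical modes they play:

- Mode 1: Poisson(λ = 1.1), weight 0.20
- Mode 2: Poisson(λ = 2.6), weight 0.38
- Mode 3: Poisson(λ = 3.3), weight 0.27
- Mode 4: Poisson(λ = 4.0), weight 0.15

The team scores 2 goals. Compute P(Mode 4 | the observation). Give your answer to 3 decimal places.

0.104

The responsibility of component k is π_k f_k(x) divided by Σ_j π_j f_j(x).
Component likelihoods at x = 2 goals:
  p_1 = e^(−1.1)·1.1^2/2! = 0.201387
  p_2 = e^(−2.6)·2.6^2/2! = 0.251045
  p_3 = e^(−3.3)·3.3^2/2! = 0.200829
  p_4 = e^(−4.0)·4.0^2/2! = 0.146525
Weight by the priors:
  π_1·p_1 = 0.20 × 0.201387 = 0.0402774
  π_2·p_2 = 0.38 × 0.251045 = 0.095397
  π_3·p_3 = 0.27 × 0.200829 = 0.0542238
  π_4·p_4 = 0.15 × 0.146525 = 0.0219788
Marginal: 0.0402774 + 0.095397 + 0.0542238 + 0.0219788 = 0.211877
Responsibility of Mode 4: 0.0219788 / 0.211877 ≈ 0.104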